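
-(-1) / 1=1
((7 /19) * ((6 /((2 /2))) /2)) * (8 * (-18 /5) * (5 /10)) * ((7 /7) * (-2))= 3024 /95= 31.83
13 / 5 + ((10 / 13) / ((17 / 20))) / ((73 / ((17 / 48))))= 74147 / 28470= 2.60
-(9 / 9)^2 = -1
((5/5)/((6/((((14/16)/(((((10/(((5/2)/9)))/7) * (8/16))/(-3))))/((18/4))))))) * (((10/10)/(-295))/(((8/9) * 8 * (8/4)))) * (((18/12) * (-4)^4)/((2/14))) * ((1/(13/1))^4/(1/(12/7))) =49/33701980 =0.00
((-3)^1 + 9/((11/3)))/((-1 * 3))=2/11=0.18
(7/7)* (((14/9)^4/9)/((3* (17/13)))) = 499408/3011499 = 0.17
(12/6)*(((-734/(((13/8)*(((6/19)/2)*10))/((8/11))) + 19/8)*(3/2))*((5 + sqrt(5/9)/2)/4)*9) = -31764789/4576 - 10588263*sqrt(5)/45760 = -7459.00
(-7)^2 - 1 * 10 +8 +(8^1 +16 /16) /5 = 244 /5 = 48.80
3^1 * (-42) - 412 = -538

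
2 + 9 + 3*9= 38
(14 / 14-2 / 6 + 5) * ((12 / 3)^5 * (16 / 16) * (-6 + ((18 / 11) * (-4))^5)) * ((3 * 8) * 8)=-2156791525933056 / 161051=-13391978478.45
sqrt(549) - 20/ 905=-4/ 181 + 3 * sqrt(61)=23.41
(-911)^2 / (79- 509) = -829921 / 430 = -1930.05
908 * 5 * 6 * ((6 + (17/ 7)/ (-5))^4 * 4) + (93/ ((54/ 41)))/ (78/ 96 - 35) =148852506871419016/ 1477515375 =100745149.18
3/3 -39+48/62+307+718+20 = 31241/31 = 1007.77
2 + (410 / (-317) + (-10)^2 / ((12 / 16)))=127472 / 951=134.04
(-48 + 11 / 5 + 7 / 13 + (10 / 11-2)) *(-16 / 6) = 265136 / 2145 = 123.61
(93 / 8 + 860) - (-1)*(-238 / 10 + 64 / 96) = 101819 / 120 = 848.49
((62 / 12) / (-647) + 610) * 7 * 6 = 16575923 / 647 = 25619.66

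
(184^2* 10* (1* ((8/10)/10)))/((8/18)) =304704/5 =60940.80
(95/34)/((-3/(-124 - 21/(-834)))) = 3274175/28356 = 115.47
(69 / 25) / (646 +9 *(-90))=-69 / 4100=-0.02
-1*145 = -145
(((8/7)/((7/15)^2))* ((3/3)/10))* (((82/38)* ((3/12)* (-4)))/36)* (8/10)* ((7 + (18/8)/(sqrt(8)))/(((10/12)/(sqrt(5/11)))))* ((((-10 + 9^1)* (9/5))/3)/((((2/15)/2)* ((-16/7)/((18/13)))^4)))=457570701* sqrt(110)/244500439040 + 355888323* sqrt(55)/15281277440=0.19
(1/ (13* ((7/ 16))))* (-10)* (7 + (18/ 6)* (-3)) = 3.52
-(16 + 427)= -443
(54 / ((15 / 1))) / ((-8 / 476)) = -1071 / 5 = -214.20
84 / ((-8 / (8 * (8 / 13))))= -672 / 13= -51.69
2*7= 14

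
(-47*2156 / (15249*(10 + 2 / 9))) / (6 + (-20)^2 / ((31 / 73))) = -0.00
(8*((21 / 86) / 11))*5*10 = 4200 / 473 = 8.88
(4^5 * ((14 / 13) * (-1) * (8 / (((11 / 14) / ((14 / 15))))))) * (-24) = 251511.59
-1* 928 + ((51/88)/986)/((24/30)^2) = -75784117/81664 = -928.00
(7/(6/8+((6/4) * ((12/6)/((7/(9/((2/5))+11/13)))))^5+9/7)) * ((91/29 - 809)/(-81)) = 10889111319136960/15679070312011434747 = 0.00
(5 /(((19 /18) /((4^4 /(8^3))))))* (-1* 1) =-2.37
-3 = -3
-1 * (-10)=10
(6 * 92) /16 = 69 /2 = 34.50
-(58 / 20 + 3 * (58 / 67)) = -3683 / 670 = -5.50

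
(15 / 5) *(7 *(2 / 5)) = 42 / 5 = 8.40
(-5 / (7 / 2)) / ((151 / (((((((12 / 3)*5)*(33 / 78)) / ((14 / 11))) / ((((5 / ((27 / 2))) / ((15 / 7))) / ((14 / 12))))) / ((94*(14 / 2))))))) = -81675 / 126582092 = -0.00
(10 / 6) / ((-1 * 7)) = -0.24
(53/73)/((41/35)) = 1855/2993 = 0.62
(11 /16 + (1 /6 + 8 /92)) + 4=4.94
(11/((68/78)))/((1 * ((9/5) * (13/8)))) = 4.31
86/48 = 43/24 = 1.79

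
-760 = -760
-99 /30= -33 /10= -3.30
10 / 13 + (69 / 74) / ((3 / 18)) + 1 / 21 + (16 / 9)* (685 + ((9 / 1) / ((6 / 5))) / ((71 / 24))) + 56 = 2764040714 / 2151513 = 1284.70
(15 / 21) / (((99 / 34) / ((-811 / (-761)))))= 137870 / 527373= 0.26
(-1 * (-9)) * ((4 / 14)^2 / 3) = 12 / 49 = 0.24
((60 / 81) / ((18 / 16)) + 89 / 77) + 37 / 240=2946529 / 1496880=1.97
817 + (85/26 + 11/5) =106921/130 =822.47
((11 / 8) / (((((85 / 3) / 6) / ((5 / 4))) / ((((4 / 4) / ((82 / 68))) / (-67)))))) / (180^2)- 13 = -1028476811 / 79113600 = -13.00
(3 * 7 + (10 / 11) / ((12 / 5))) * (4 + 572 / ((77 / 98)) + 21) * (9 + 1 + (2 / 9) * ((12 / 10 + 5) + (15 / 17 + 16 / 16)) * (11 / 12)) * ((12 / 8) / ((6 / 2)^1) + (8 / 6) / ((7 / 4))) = 19674831031 / 83160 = 236590.08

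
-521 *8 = -4168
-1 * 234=-234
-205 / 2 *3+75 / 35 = -4275 / 14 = -305.36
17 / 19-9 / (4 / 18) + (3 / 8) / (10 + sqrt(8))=-39.58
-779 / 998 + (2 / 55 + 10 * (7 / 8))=878877 / 109780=8.01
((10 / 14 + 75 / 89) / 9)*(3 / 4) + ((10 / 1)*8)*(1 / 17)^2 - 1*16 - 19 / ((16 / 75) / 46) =-17770502503 / 4321128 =-4112.47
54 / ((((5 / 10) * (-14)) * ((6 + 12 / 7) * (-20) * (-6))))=-0.01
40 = 40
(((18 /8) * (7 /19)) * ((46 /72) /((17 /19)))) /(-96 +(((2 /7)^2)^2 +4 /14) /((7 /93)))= -2705927 /421106592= -0.01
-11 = -11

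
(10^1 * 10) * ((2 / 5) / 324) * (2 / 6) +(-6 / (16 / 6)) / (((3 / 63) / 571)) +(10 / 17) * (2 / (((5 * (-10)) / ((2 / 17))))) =-37894084153 / 1404540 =-26979.71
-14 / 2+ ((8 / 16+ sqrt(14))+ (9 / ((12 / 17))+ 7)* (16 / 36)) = 41 / 18+ sqrt(14) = 6.02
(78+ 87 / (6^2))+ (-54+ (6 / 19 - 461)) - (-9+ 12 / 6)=-97417 / 228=-427.27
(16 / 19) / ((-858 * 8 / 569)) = -569 / 8151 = -0.07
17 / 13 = 1.31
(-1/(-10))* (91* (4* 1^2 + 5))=819/10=81.90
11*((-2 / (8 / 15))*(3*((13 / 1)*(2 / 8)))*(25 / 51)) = -53625 / 272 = -197.15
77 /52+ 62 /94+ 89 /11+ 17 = 732085 /26884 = 27.23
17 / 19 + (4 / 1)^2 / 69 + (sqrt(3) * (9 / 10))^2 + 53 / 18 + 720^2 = 203889276869 / 393300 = 518406.50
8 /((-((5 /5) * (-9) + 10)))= -8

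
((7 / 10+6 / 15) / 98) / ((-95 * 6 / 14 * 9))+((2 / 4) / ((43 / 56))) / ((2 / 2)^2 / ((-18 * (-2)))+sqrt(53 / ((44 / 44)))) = -394461751 / 1060616573100+36288 * sqrt(53) / 2953541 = 0.09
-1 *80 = -80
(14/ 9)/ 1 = 14/ 9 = 1.56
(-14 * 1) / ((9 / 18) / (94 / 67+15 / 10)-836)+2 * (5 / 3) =1089236 / 325137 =3.35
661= 661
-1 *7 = -7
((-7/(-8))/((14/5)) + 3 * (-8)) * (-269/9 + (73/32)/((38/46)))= 56259139/87552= 642.58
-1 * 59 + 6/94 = -2770/47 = -58.94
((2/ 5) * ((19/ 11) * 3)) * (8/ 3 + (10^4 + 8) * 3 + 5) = 684722/ 11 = 62247.45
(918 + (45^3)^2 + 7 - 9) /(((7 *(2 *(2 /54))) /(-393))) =-12587323823793 /2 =-6293661911896.50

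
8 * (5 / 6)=20 / 3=6.67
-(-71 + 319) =-248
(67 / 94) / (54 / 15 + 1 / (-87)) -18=-2612067 / 146734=-17.80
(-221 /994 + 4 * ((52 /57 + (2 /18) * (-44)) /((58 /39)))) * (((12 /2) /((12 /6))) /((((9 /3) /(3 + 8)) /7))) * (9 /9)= -197331563 /234726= -840.69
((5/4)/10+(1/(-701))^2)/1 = 491409/3931208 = 0.13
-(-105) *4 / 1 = 420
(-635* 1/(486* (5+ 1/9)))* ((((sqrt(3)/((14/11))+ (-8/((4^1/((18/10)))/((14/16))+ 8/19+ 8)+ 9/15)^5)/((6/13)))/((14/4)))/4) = 8936347975503/6112165350932480000-90805* sqrt(3)/2921184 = -0.05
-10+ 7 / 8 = -73 / 8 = -9.12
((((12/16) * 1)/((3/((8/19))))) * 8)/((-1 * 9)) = -16/171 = -0.09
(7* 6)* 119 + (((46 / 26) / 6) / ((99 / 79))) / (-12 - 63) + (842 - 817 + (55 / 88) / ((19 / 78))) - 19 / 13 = 110568910079 / 22007700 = 5024.10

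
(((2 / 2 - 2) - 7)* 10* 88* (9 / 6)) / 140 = -528 / 7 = -75.43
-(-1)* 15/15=1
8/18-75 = -671/9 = -74.56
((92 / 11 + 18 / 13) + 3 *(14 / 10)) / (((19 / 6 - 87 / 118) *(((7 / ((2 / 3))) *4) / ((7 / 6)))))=588407 / 3689400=0.16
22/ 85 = 0.26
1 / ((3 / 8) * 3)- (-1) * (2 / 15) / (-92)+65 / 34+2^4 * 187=52693492 / 17595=2994.80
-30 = -30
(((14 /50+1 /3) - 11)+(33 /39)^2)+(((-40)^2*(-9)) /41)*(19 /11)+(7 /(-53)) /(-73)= -13631072896369 /22116848325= -616.32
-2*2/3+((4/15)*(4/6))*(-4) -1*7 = -407/45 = -9.04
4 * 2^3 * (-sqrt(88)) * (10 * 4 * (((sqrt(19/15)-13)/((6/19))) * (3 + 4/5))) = 92416 * sqrt(22) * (195-sqrt(285))/45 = 1715749.74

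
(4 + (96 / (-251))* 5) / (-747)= -524 / 187497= -0.00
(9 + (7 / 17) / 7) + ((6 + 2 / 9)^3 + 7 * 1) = 3184489 / 12393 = 256.96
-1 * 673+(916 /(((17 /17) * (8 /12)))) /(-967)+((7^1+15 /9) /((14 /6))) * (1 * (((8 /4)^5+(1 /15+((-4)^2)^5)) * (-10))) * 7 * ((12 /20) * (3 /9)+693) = -2741339544964099 /14505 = -188992729745.89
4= 4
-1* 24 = -24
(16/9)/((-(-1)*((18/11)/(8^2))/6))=11264/27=417.19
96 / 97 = 0.99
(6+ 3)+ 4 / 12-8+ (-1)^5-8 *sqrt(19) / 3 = 1 / 3-8 *sqrt(19) / 3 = -11.29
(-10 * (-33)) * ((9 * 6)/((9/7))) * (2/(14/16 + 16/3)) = 4464.97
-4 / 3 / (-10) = 2 / 15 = 0.13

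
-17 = -17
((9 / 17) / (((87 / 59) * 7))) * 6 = 1062 / 3451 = 0.31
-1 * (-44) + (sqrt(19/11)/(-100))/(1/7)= 44 - 7 * sqrt(209)/1100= 43.91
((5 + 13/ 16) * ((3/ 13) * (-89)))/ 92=-24831/ 19136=-1.30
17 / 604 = 0.03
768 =768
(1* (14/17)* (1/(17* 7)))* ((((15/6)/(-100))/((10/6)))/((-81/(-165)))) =-11/52020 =-0.00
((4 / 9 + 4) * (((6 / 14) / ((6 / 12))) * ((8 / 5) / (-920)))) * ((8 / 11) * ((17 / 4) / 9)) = -544 / 239085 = -0.00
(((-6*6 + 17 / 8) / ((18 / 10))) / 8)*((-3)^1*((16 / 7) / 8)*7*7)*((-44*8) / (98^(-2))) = -334011113.33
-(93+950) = -1043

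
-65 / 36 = -1.81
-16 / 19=-0.84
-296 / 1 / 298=-148 / 149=-0.99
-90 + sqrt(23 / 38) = -90 + sqrt(874) / 38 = -89.22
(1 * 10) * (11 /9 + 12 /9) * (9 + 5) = 357.78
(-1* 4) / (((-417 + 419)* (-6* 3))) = 1 / 9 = 0.11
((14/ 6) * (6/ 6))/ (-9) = -7/ 27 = -0.26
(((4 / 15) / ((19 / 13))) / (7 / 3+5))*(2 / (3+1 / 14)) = 728 / 44935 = 0.02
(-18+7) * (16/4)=-44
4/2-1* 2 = 0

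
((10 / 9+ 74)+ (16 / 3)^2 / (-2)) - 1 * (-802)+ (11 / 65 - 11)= 852.06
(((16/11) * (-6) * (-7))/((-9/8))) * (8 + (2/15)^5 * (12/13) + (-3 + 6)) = -64865029376/108590625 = -597.34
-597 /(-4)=597 /4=149.25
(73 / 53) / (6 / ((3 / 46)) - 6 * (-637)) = 73 / 207442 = 0.00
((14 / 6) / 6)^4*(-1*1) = -0.02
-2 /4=-1 /2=-0.50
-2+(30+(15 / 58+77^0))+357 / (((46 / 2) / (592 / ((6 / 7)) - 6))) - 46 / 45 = 10655.45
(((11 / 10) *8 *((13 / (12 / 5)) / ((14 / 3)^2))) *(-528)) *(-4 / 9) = 25168 / 49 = 513.63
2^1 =2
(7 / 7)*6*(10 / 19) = 60 / 19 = 3.16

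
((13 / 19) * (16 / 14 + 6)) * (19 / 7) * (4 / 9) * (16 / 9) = 41600 / 3969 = 10.48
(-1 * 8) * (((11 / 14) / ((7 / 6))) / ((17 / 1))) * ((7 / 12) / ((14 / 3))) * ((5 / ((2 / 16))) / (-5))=264 / 833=0.32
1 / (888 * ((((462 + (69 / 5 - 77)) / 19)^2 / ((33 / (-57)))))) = -5225 / 3530719968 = -0.00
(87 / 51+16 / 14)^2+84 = 1304445 / 14161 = 92.12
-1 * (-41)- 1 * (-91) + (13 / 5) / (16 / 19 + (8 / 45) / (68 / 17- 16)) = 286773 / 2122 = 135.14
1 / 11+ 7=78 / 11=7.09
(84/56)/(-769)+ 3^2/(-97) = -14133/149186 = -0.09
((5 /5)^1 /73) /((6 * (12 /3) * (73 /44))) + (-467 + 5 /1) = -14771977 /31974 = -462.00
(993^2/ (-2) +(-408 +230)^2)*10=-4613405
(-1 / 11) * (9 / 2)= -9 / 22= -0.41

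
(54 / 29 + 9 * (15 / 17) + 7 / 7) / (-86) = -2663 / 21199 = -0.13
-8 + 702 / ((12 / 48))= 2800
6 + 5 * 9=51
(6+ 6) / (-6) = -2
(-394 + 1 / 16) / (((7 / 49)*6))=-14707 / 32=-459.59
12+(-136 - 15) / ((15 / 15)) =-139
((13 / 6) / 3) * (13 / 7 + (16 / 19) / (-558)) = 895141 / 667926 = 1.34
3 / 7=0.43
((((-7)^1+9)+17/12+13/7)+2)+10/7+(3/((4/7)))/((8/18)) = 6893/336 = 20.51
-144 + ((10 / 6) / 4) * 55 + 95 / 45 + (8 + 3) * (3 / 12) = -1046 / 9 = -116.22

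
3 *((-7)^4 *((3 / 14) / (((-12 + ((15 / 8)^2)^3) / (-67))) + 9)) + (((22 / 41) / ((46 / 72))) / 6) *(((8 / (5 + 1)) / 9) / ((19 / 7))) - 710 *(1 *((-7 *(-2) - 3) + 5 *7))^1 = 12798337462231729 / 443171458647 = 28878.97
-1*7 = -7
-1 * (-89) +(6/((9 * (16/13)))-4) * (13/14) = 28825/336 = 85.79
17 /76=0.22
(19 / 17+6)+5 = 206 / 17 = 12.12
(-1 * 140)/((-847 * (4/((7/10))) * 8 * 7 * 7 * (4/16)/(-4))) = -1/847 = -0.00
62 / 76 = 31 / 38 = 0.82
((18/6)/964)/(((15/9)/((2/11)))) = 9/26510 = 0.00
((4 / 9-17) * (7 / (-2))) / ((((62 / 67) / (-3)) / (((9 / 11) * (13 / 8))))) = -2725359 / 10912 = -249.76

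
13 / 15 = 0.87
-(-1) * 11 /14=11 /14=0.79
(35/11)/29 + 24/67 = 10001/21373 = 0.47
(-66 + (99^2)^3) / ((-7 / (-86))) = 80967292842810 / 7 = 11566756120401.43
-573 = -573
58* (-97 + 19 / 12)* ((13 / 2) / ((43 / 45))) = -6474975 / 172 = -37645.20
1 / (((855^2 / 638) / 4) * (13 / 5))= 2552 / 1900665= 0.00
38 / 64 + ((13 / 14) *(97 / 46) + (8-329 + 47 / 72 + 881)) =26114671 / 46368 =563.20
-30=-30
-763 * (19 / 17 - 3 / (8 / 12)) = 87745 / 34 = 2580.74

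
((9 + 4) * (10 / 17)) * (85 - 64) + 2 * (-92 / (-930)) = 1271014 / 7905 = 160.79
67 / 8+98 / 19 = 2057 / 152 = 13.53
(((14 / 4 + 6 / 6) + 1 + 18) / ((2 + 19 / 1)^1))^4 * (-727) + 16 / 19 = -67353246517 / 59122224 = -1139.22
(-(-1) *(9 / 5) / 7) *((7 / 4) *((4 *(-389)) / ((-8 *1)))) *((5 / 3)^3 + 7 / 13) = 352823 / 780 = 452.34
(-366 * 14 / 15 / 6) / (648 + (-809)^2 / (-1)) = 854 / 9807495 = 0.00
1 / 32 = 0.03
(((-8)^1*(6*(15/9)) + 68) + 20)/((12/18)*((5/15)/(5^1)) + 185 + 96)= 360/12647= 0.03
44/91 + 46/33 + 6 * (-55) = -985352/3003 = -328.12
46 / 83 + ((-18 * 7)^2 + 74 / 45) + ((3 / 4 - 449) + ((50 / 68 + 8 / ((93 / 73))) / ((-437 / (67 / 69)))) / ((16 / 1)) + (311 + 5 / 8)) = 9965717953560563 / 633082739040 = 15741.57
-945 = -945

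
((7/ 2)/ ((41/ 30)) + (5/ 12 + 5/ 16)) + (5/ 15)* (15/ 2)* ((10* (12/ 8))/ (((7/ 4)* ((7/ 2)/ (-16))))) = -9129125/ 96432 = -94.67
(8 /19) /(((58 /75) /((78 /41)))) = 23400 /22591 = 1.04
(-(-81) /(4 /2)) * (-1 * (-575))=46575 /2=23287.50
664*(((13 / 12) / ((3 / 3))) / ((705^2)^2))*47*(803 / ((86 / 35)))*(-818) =-4961218262 / 135605815875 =-0.04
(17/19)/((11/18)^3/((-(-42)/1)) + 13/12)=4164048/5067053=0.82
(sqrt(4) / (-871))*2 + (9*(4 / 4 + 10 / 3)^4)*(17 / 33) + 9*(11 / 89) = 37663846984 / 23023143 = 1635.91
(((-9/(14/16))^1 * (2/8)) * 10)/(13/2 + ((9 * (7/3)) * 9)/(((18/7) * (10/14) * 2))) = -3600/8113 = -0.44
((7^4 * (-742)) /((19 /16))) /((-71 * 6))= 14252336 /4047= 3521.70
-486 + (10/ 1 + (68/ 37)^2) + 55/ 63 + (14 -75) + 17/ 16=-733702313/ 1379952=-531.69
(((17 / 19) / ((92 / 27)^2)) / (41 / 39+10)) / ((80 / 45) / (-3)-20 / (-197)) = -2570816313 / 181042149952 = -0.01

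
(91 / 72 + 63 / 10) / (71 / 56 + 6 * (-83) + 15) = -19061 / 1213965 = -0.02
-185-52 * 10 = -705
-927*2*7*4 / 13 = -51912 / 13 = -3993.23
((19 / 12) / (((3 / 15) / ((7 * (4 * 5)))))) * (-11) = -36575 / 3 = -12191.67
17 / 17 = 1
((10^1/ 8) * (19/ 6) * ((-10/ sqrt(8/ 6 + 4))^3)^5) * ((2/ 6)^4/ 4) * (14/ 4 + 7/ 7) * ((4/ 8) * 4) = -387899663.89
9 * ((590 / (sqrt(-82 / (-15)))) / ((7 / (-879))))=-2333745 * sqrt(1230) / 287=-285183.28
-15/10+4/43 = -1.41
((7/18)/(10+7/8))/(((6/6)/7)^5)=470596/783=601.02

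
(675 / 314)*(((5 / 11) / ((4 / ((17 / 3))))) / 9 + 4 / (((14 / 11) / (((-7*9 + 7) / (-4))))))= 1308925 / 13816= 94.74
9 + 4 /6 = 29 /3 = 9.67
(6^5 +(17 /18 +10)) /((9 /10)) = 8652.16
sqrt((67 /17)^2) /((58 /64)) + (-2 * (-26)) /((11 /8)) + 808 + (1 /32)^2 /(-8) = 37768850129 /44425216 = 850.17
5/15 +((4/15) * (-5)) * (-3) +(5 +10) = 58/3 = 19.33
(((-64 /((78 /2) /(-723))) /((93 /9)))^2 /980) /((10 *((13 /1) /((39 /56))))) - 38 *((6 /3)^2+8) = -634951307832 /1392657175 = -455.93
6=6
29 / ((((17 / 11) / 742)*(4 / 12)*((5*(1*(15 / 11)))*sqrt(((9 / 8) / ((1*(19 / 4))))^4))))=3759711032 / 34425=109214.55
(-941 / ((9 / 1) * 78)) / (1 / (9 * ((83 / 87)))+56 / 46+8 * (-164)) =1796369 / 1756447290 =0.00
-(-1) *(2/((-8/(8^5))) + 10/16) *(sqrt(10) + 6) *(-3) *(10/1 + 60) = 15760846.96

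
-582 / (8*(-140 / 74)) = 10767 / 280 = 38.45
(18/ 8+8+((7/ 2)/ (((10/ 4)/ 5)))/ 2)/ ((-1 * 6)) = -55/ 24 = -2.29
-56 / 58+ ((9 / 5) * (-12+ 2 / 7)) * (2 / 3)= -15248 / 1015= -15.02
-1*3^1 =-3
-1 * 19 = -19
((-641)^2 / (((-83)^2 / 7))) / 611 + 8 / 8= 1.68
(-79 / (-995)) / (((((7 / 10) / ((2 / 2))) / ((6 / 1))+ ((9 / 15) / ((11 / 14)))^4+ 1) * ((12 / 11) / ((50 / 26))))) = 39759465625 / 413813226749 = 0.10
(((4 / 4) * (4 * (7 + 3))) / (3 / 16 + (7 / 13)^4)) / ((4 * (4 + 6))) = 456976 / 124099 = 3.68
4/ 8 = 1/ 2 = 0.50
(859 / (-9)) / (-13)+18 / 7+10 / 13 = 673 / 63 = 10.68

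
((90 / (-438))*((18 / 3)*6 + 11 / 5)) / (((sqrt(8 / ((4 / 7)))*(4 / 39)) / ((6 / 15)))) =-22347*sqrt(14) / 10220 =-8.18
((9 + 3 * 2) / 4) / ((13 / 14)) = 105 / 26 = 4.04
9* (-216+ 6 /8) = -7749 /4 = -1937.25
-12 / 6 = -2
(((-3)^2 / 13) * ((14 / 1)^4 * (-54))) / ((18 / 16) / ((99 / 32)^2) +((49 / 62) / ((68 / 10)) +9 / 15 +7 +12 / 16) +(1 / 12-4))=-214297400338560 / 696399743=-307721.83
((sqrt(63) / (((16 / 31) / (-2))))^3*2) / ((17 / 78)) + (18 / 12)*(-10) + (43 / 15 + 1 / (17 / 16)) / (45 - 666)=-219589461*sqrt(7) / 2176 - 2376296 / 158355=-267009.08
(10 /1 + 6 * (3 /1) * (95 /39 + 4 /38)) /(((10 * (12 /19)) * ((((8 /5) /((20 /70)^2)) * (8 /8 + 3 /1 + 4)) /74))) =63677 /15288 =4.17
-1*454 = -454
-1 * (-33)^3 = 35937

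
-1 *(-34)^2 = -1156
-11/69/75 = -11/5175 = -0.00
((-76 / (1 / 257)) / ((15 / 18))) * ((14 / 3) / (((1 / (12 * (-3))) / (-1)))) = -19688256 / 5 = -3937651.20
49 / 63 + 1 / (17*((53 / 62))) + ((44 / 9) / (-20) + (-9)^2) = 1102853 / 13515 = 81.60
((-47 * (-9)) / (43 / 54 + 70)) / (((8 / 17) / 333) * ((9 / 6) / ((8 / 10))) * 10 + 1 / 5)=215514270 / 8169751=26.38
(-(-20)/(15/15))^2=400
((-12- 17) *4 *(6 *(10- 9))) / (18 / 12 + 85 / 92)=-64032 / 223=-287.14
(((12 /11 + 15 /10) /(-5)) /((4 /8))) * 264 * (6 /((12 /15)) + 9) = -22572 /5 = -4514.40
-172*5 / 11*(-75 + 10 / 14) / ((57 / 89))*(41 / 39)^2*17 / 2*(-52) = -174982686400 / 39501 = -4429829.28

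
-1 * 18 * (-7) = 126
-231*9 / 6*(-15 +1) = 4851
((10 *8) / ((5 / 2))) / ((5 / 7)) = 224 / 5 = 44.80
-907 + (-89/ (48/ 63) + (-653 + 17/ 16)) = -6703/ 4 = -1675.75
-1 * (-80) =80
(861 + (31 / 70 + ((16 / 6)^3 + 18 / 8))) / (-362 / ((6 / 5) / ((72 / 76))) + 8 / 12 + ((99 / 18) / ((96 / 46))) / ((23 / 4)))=-126784682 / 40889205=-3.10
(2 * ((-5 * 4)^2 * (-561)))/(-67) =448800/67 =6698.51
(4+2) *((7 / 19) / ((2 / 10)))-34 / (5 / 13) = -7348 / 95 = -77.35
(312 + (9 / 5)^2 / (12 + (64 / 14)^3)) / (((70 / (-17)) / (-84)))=14673872133 / 2305250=6365.41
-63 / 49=-9 / 7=-1.29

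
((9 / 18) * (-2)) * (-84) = 84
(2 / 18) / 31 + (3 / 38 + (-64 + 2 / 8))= -63.67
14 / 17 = 0.82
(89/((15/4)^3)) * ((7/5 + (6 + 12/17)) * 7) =95.76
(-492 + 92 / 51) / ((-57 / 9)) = 25000 / 323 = 77.40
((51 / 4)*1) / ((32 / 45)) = 2295 / 128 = 17.93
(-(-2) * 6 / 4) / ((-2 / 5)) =-15 / 2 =-7.50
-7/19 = -0.37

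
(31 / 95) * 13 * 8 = 3224 / 95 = 33.94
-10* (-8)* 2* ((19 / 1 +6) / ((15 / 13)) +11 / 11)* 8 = 87040 / 3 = 29013.33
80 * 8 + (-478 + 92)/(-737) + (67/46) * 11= 22258205/33902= 656.55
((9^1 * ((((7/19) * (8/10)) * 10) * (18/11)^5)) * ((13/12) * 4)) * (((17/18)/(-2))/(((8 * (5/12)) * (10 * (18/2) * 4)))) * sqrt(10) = -40599468 * sqrt(10)/76499225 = -1.68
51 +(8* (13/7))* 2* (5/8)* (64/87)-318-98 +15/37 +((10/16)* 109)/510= -2150040341/6128976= -350.80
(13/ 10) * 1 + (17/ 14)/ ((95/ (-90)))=199/ 1330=0.15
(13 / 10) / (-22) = -13 / 220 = -0.06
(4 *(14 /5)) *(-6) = -336 /5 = -67.20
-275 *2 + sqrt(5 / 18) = -550 + sqrt(10) / 6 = -549.47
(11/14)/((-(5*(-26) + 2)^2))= -11/229376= -0.00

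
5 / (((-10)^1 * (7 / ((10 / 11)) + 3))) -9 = -968 / 107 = -9.05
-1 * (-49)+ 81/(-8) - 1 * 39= -1/8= -0.12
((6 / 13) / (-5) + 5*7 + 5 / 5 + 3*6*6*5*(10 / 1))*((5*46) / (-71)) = -16253364 / 923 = -17609.28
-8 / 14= -4 / 7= -0.57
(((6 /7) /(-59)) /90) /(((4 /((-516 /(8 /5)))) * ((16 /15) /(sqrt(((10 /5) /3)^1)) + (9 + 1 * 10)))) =61275 /89032888- 215 * sqrt(6) /11129111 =0.00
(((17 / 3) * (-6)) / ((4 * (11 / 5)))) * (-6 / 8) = 255 / 88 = 2.90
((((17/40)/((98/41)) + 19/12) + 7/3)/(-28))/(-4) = 48151/1317120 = 0.04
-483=-483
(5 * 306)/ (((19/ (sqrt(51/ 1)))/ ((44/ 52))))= 16830 * sqrt(51)/ 247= 486.60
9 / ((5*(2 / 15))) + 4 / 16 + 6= 79 / 4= 19.75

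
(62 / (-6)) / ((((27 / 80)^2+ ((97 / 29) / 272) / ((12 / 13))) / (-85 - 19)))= 10172364800 / 1204291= 8446.77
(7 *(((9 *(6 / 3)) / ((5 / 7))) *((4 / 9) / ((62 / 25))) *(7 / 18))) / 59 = 3430 / 16461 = 0.21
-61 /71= -0.86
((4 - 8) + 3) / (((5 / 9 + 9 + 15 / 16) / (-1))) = 144 / 1511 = 0.10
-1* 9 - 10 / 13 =-9.77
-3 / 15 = -1 / 5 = -0.20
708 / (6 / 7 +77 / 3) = 14868 / 557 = 26.69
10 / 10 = 1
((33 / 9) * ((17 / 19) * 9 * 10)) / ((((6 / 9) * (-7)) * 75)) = -561 / 665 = -0.84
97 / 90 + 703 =63367 / 90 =704.08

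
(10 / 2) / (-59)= -5 / 59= -0.08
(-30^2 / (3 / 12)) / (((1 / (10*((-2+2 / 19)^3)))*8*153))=200.06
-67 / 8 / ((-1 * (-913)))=-67 / 7304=-0.01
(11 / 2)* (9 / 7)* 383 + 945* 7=130527 / 14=9323.36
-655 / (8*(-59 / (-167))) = -109385 / 472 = -231.75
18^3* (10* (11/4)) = 160380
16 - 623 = -607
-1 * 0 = 0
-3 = -3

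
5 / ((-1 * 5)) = -1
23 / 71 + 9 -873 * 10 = -619168 / 71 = -8720.68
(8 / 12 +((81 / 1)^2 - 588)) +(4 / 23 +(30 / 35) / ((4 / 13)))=5773421 / 966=5976.63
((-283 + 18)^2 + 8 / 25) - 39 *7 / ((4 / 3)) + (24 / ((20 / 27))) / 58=203061273 / 2900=70021.13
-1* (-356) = 356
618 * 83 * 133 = 6822102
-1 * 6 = -6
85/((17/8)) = 40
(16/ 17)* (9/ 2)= 4.24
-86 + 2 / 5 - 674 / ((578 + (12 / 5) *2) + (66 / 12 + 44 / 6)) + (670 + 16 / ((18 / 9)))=52826878 / 89345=591.27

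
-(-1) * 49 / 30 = 49 / 30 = 1.63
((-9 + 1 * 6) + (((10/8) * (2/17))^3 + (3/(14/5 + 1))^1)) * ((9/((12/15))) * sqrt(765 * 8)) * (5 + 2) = -1557731385 * sqrt(170)/1493552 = -13598.68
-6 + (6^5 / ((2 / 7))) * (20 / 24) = 22674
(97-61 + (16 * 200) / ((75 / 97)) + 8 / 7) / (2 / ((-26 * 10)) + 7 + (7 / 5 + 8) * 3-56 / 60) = 121.89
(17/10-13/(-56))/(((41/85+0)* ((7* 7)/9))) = 82773/112504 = 0.74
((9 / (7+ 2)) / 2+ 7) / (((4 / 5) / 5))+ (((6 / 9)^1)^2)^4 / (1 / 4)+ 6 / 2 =2626031 / 52488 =50.03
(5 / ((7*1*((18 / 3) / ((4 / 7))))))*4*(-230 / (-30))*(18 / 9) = 1840 / 441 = 4.17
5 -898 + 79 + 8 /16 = -1627 /2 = -813.50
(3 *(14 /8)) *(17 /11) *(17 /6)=22.99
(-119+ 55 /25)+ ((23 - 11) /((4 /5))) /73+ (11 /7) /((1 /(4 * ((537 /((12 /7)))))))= 676128 /365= 1852.41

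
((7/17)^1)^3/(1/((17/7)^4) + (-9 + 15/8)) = -46648/4741489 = -0.01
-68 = -68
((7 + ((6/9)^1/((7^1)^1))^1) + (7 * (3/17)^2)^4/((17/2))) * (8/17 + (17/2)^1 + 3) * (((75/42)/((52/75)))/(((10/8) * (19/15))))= 13484613516605446875/97598296708536988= 138.16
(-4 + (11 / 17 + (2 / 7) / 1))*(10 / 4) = -1825 / 238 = -7.67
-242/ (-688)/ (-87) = -121/ 29928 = -0.00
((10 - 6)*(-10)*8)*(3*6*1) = -5760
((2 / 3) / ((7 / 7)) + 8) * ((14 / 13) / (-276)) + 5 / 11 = 958 / 2277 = 0.42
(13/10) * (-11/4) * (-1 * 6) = 429/20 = 21.45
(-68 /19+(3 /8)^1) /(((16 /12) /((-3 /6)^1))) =1461 /1216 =1.20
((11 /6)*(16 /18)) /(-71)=-0.02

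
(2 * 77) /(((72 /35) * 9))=2695 /324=8.32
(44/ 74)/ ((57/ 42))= 308/ 703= 0.44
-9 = -9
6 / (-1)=-6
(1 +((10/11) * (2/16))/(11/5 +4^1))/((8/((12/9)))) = 463/2728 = 0.17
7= 7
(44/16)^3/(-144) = -1331/9216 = -0.14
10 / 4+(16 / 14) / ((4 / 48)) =227 / 14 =16.21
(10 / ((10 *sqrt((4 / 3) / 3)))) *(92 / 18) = 23 / 3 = 7.67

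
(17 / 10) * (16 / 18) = 68 / 45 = 1.51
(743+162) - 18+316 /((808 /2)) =89666 /101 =887.78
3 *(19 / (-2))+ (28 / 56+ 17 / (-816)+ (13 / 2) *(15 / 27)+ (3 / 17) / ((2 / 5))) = -58675 / 2448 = -23.97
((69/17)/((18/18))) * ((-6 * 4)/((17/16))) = -91.68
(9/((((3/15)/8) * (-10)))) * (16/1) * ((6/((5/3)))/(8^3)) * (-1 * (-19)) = -1539/20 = -76.95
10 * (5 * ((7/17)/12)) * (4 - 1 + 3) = 175/17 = 10.29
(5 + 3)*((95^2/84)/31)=18050/651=27.73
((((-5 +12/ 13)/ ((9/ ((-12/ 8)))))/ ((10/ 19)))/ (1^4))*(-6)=-1007/ 130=-7.75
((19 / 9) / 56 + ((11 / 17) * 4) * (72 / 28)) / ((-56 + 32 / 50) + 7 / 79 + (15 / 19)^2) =-40886977325 / 333832807728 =-0.12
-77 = -77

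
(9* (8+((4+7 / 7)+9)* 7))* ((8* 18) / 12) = 11448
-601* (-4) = 2404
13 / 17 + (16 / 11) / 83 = 12141 / 15521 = 0.78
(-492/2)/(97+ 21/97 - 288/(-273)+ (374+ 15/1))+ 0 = -723814/1433715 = -0.50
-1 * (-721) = 721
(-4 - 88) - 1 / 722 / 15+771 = 7353569 / 10830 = 679.00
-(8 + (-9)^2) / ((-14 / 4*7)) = 178 / 49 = 3.63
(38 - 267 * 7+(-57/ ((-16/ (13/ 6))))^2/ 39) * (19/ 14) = -15254663/ 6144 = -2482.86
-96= -96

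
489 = 489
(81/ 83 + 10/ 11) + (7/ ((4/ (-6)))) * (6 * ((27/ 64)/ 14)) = -0.01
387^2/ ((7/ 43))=6440067/ 7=920009.57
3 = 3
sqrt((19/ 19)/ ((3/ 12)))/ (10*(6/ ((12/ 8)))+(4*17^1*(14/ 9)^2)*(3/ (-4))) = -27/ 1126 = -0.02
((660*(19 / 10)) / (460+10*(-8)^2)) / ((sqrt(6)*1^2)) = 19*sqrt(6) / 100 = 0.47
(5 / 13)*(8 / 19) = 40 / 247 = 0.16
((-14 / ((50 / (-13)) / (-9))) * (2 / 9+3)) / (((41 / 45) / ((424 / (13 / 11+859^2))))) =-1538537 / 23110060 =-0.07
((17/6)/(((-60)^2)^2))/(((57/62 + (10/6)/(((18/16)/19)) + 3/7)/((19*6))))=70091/82952400000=0.00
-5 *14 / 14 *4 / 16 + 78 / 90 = -23 / 60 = -0.38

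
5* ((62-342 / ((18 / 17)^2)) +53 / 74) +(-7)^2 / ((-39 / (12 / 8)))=-10507187 / 8658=-1213.58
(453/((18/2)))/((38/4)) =302/57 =5.30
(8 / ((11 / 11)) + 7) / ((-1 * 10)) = -3 / 2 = -1.50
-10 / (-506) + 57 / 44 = 121 / 92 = 1.32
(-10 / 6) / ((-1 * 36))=5 / 108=0.05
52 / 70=0.74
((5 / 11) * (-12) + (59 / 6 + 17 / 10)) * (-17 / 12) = -17051 / 1980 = -8.61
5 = 5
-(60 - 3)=-57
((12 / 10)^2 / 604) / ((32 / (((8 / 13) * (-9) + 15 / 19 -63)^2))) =630060201 / 1842471800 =0.34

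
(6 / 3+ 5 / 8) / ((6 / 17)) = 119 / 16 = 7.44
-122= -122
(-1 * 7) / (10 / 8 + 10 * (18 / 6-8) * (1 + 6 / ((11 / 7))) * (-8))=-308 / 84855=-0.00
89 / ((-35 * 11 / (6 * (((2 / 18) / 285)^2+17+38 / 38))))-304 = -277757335078 / 844333875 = -328.97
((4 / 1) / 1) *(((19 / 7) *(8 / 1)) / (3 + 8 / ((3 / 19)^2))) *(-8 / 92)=-10944 / 469315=-0.02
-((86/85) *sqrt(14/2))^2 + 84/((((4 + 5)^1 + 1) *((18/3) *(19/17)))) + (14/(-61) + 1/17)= -50943768/8373775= -6.08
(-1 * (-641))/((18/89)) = 57049/18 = 3169.39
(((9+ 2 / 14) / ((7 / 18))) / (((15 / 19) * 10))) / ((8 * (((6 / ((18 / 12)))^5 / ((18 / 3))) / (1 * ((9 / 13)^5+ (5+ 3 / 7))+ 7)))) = 2797203807 / 101882799200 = 0.03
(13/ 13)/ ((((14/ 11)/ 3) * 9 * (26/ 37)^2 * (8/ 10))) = 75295/ 113568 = 0.66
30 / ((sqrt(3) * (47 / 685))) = 6850 * sqrt(3) / 47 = 252.44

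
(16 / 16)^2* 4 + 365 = 369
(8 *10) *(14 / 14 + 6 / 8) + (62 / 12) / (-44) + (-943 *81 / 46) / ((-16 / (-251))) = -27360127 / 1056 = -25909.21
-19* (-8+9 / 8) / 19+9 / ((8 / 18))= 217 / 8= 27.12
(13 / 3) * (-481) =-6253 / 3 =-2084.33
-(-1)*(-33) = -33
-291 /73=-3.99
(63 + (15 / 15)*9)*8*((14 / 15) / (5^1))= 2688 / 25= 107.52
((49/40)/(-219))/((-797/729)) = 0.01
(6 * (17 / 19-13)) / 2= -690 / 19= -36.32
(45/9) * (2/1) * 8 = 80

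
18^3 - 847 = 4985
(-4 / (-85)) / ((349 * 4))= 1 / 29665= 0.00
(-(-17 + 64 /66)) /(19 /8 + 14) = 4232 /4323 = 0.98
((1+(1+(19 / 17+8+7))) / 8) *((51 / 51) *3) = 231 / 34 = 6.79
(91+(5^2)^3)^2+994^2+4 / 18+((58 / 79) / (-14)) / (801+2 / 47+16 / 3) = 140327295020161009 / 565879923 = 247980692.22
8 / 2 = 4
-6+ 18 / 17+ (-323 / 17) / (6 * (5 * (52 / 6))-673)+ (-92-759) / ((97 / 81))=-715.52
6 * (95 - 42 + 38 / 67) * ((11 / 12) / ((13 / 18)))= 355311 / 871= 407.93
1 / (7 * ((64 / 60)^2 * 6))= 75 / 3584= 0.02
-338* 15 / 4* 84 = -106470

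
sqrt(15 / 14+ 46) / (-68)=-sqrt(9226) / 952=-0.10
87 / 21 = 29 / 7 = 4.14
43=43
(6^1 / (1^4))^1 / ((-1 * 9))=-2 / 3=-0.67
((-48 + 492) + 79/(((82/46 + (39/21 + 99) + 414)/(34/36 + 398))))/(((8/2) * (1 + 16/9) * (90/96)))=1512203414/31192125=48.48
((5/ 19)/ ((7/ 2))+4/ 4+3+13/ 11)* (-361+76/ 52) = -1891986/ 1001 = -1890.10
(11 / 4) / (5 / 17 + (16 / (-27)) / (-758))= 1913571 / 205204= 9.33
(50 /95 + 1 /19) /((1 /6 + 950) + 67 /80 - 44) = 2640 /4135939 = 0.00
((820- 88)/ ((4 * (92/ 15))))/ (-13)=-2745/ 1196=-2.30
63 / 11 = 5.73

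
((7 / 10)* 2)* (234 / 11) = 1638 / 55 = 29.78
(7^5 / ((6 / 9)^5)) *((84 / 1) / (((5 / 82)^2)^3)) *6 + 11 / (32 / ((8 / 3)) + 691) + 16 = 13747238621406995290659 / 10984375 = 1251526702375601.28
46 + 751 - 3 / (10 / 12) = 3967 / 5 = 793.40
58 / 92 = 29 / 46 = 0.63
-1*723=-723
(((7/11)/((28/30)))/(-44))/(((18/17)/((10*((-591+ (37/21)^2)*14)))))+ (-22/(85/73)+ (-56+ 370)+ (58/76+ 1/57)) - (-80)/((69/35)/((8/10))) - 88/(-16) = 2613627038419/1698938010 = 1538.39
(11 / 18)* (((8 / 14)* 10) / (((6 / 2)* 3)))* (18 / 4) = 110 / 63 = 1.75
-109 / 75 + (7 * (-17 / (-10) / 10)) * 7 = 2063 / 300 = 6.88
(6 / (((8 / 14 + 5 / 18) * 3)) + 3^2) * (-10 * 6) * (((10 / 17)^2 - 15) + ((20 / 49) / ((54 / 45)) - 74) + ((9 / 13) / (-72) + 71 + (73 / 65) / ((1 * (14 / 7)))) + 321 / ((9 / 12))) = -11037942358515 / 39395902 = -280179.96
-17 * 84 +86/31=-44182/31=-1425.23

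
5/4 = 1.25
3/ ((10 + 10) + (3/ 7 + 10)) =7/ 71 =0.10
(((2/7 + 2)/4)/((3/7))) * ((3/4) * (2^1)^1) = 2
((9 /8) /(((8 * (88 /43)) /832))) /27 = 559 /264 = 2.12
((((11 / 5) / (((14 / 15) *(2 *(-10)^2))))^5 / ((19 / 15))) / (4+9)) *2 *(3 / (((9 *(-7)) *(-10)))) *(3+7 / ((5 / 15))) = 117406179 / 37195907840000000000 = 0.00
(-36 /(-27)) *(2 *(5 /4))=10 /3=3.33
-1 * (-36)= 36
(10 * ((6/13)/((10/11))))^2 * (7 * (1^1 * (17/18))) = 28798/169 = 170.40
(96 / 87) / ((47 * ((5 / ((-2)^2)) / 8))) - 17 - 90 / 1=-728181 / 6815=-106.85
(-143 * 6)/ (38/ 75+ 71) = -64350/ 5363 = -12.00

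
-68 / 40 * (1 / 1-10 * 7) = 1173 / 10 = 117.30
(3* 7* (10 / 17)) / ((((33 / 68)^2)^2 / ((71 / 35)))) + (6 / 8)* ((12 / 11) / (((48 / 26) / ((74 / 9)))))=720151403 / 1581228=455.44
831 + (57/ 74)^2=4553805/ 5476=831.59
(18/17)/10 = 9/85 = 0.11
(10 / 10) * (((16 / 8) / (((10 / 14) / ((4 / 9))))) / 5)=56 / 225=0.25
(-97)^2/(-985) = -9409/985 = -9.55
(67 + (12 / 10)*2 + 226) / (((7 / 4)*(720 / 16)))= 844 / 225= 3.75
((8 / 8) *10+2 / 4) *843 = 8851.50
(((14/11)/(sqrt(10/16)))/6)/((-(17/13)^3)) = -0.12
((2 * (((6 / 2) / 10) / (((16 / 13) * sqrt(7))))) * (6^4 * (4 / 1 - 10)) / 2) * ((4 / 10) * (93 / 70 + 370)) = -246335661 * sqrt(7) / 6125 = -106407.00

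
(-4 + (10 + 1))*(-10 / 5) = -14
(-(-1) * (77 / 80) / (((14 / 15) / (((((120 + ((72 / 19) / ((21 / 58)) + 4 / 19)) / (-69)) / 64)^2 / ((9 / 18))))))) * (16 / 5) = 41533855 / 7186545408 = 0.01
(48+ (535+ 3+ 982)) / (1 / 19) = 29792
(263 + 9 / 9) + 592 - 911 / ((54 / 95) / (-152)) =6600532 / 27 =244464.15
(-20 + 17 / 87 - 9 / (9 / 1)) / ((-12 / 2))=905 / 261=3.47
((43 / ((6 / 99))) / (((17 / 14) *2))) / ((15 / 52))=86086 / 85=1012.78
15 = 15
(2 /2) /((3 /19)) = 19 /3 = 6.33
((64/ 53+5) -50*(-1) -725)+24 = -34174/ 53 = -644.79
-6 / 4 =-3 / 2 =-1.50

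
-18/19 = -0.95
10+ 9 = 19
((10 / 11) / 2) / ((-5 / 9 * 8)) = -9 / 88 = -0.10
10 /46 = 5 /23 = 0.22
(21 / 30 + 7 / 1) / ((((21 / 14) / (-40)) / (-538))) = 331408 / 3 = 110469.33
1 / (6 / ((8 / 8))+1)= 1 / 7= 0.14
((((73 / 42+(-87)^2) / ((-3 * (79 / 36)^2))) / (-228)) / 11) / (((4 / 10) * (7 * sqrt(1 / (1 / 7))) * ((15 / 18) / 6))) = 34340868 * sqrt(7) / 447398567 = 0.20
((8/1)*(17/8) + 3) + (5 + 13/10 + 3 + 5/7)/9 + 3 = 15191/630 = 24.11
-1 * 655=-655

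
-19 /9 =-2.11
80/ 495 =16/ 99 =0.16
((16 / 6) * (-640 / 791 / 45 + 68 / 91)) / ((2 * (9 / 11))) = 2969648 / 2498769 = 1.19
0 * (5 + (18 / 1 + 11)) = 0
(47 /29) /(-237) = -47 /6873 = -0.01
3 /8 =0.38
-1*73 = -73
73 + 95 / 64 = 4767 / 64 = 74.48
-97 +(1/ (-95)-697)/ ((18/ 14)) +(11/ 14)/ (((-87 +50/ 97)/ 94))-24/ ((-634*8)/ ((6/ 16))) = -54324155565329/ 84885270960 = -639.97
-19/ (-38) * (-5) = -2.50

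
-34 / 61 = -0.56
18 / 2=9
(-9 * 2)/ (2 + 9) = -18/ 11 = -1.64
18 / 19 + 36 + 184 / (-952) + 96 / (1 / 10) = 2253661 / 2261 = 996.75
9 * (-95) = -855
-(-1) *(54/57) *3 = 54/19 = 2.84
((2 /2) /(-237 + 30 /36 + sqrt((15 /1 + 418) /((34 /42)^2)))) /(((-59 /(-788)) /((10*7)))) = -135532422480 /33830931167 - 708916320*sqrt(433) /33830931167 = -4.44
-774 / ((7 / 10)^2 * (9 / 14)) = -17200 / 7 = -2457.14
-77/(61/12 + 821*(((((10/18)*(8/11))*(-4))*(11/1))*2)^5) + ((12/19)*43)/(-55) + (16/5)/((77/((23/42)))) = -797310692939807490392/1692726000955272153255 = -0.47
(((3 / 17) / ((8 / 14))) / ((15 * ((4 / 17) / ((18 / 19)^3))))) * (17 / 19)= 0.07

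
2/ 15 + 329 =4937/ 15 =329.13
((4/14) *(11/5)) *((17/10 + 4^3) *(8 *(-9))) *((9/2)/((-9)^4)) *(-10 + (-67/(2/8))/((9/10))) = 1779448/2835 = 627.67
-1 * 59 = -59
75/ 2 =37.50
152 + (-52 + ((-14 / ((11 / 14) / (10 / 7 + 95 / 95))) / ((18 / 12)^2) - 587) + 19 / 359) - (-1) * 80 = -426.18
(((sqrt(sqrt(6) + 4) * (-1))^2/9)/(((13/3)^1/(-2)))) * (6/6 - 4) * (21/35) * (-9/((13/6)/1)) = -1296/845 - 324 * sqrt(6)/845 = -2.47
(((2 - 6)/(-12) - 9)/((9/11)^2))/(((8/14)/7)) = -158.59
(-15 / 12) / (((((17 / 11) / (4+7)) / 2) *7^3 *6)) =-605 / 69972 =-0.01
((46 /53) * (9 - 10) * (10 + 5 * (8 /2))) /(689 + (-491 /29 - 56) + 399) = -40020 /1560161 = -0.03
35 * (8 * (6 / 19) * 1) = 1680 / 19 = 88.42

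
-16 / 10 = -8 / 5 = -1.60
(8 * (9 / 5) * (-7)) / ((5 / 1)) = -504 / 25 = -20.16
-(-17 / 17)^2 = -1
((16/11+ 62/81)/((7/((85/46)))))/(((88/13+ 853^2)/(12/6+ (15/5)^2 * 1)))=9503/1072651167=0.00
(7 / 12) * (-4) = -7 / 3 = -2.33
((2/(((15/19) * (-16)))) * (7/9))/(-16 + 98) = -133/88560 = -0.00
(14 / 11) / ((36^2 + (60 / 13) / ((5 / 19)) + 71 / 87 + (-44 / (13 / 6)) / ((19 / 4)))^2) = 0.00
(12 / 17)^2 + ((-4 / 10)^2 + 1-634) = -4568669 / 7225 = -632.34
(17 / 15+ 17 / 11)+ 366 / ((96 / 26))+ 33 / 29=3940609 / 38280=102.94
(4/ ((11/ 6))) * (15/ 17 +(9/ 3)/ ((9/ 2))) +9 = 2315/ 187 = 12.38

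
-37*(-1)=37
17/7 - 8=-39/7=-5.57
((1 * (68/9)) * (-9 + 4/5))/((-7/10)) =5576/63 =88.51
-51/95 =-0.54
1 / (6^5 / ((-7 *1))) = -7 / 7776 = -0.00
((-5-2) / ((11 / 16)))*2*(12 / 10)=-1344 / 55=-24.44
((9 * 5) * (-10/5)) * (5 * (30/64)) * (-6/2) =632.81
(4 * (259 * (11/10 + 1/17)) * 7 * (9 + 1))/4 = 357161/17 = 21009.47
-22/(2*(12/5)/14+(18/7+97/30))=-4620/1291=-3.58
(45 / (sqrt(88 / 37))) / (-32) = -45 * sqrt(814) / 1408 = -0.91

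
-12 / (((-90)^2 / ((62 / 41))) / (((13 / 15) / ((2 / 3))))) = -403 / 138375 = -0.00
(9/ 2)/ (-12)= -3/ 8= -0.38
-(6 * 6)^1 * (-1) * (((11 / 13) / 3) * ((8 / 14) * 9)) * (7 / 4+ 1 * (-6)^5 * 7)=-36950364 / 13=-2842335.69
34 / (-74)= -17 / 37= -0.46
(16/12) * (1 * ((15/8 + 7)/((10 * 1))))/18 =71/1080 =0.07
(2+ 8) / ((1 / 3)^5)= 2430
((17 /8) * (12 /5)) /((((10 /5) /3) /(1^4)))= 153 /20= 7.65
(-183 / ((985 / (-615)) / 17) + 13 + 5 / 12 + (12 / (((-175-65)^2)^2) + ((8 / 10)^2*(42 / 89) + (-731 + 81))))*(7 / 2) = 44320124833812331 / 9695047680000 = 4571.42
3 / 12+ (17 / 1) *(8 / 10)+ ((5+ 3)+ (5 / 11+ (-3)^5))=-48553 / 220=-220.70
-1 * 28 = -28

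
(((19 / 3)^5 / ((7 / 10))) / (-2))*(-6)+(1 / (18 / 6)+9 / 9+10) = 24767416 / 567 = 43681.51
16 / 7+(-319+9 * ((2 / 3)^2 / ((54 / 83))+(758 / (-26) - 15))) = -1739435 / 2457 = -707.95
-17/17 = -1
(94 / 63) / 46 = 47 / 1449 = 0.03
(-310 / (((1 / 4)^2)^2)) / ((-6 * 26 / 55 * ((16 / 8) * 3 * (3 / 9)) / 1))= 545600 / 39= 13989.74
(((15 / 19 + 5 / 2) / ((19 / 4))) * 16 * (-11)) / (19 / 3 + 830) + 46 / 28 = 18984227 / 12680486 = 1.50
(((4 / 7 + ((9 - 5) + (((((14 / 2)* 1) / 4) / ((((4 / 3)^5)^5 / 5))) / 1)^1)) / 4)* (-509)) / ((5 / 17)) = -1248824961563070878771 / 630503947831869440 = -1980.68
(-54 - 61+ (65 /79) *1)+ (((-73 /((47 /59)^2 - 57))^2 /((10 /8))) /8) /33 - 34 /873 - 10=-36276700101733274099 /292056880401031680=-124.21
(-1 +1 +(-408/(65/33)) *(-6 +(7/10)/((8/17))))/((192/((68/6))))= 1147619/20800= 55.17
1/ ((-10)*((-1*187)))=1/ 1870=0.00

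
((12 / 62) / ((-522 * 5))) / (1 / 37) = -37 / 13485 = -0.00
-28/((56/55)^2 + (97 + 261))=-42350/543043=-0.08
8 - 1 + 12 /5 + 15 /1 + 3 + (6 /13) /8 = 7139 /260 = 27.46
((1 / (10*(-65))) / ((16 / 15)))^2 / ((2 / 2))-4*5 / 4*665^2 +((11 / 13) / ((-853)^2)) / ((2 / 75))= -6960461364876971519 / 3147927577600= -2211125.00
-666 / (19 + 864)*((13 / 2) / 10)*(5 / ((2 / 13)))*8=-112554 / 883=-127.47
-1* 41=-41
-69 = -69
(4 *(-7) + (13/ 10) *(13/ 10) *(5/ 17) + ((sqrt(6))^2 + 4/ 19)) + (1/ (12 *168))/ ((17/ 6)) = -11554021/ 542640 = -21.29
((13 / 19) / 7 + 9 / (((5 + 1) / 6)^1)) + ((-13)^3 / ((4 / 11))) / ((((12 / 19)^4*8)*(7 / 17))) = -145210734163 / 12607488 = -11517.82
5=5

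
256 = 256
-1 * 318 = -318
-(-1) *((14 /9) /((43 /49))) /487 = 686 /188469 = 0.00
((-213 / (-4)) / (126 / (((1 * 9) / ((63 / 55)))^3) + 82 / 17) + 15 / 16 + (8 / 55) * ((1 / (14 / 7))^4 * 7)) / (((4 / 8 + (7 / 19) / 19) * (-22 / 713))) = -9343635598701937 / 13047541320000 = -716.12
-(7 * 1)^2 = -49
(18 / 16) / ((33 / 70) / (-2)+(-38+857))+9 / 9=76523 / 76418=1.00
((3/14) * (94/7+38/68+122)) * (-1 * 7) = -97095/476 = -203.98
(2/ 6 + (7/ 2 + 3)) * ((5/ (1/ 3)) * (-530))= -54325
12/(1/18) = 216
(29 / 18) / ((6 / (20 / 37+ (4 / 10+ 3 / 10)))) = 493 / 1480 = 0.33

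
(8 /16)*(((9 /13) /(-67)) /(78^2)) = -1 /1177592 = -0.00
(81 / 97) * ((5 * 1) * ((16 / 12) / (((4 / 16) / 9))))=19440 / 97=200.41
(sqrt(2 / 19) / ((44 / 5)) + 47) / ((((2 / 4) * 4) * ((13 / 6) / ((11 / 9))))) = 5 * sqrt(38) / 2964 + 517 / 39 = 13.27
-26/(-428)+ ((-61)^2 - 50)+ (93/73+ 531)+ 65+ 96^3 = 13888025717/15622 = 889004.33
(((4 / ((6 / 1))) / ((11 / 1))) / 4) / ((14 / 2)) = 1 / 462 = 0.00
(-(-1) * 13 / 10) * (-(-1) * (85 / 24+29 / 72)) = 923 / 180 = 5.13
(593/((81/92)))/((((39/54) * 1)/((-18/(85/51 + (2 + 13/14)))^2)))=6929048448/484237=14309.21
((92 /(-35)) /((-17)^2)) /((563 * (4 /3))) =-69 /5694745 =-0.00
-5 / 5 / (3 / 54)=-18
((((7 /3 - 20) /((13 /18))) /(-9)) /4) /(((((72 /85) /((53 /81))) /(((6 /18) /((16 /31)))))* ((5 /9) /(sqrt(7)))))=1480343* sqrt(7) /2426112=1.61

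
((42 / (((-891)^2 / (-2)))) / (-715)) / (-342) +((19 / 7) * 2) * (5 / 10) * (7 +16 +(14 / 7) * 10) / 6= 8811241555349 / 452964682170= 19.45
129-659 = -530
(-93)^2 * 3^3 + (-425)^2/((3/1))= 881194/3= 293731.33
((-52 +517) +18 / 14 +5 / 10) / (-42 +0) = -6535 / 588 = -11.11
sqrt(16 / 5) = 4*sqrt(5) / 5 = 1.79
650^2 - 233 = 422267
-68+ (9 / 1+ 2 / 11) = -647 / 11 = -58.82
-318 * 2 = -636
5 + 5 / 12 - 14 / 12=17 / 4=4.25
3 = 3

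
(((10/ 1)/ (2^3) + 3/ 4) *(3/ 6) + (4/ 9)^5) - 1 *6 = -294221/ 59049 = -4.98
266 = 266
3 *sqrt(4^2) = 12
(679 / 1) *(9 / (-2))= -6111 / 2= -3055.50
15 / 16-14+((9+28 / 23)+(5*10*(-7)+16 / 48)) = -352.51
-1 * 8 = -8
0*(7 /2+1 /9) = 0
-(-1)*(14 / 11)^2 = 196 / 121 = 1.62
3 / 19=0.16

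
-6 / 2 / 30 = -1 / 10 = -0.10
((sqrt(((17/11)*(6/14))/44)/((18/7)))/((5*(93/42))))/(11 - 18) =-sqrt(357)/30690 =-0.00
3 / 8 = 0.38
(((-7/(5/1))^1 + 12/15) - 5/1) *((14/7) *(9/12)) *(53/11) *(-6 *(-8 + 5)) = -40068/55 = -728.51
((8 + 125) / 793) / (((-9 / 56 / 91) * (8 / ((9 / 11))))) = -6517 / 671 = -9.71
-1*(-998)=998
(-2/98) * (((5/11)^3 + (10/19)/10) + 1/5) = -43819/6195805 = -0.01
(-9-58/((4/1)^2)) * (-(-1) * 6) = -75.75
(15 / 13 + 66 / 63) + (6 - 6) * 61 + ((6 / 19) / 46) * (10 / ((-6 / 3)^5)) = 4198097 / 1908816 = 2.20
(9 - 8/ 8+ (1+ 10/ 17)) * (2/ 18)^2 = 163/ 1377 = 0.12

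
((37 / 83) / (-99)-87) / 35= -714916 / 287595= -2.49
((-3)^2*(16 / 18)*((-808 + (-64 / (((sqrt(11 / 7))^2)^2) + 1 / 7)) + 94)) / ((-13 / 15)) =75190680 / 11011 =6828.69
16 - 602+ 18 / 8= -2335 / 4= -583.75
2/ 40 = 1/ 20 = 0.05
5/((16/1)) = 0.31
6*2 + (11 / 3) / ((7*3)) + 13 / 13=830 / 63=13.17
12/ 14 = 6/ 7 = 0.86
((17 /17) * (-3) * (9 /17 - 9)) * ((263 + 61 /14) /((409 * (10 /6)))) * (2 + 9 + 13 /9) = 4311936 /34765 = 124.03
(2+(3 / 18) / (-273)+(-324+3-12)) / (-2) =542179 / 3276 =165.50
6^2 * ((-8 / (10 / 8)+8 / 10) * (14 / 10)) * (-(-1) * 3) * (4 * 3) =-254016 / 25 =-10160.64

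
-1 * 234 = -234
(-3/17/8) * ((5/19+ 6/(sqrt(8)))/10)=-9 * sqrt(2)/2720 -3/5168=-0.01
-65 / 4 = -16.25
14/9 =1.56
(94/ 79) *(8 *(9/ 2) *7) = 23688/ 79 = 299.85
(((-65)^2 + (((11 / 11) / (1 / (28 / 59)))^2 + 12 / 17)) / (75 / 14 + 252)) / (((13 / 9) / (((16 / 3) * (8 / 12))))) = 112034910400 / 2771791503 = 40.42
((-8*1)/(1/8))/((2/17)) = -544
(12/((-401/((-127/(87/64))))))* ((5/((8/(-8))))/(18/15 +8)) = -406400/267467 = -1.52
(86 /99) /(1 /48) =1376 /33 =41.70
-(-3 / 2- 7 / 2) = 5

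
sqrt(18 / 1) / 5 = 3 * sqrt(2) / 5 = 0.85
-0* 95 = 0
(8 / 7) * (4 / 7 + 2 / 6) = 152 / 147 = 1.03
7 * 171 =1197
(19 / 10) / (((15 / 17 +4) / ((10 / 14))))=323 / 1162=0.28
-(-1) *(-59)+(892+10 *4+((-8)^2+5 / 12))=11249 / 12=937.42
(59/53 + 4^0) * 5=560/53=10.57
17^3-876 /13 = 62993 /13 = 4845.62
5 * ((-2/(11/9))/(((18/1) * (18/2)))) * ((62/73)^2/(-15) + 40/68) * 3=-734002/8968707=-0.08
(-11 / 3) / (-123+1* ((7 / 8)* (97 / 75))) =2200 / 73121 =0.03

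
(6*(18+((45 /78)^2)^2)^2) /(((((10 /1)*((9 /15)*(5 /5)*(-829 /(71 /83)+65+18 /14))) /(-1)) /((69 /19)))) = 2348911743068427957 /1780333212200907520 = 1.32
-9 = -9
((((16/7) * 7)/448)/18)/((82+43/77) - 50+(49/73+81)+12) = 0.00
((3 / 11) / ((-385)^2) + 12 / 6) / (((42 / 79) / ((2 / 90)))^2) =20351607673 / 5824219747500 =0.00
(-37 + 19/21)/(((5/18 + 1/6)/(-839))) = 953943/14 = 68138.79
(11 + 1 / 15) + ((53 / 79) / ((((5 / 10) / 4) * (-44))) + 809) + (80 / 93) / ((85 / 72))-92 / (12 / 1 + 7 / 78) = 228997118453 / 281647245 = 813.06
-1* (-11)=11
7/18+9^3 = 13129/18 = 729.39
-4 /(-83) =4 /83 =0.05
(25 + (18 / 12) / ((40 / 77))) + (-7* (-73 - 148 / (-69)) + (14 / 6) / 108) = 78081253 / 149040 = 523.89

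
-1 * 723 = -723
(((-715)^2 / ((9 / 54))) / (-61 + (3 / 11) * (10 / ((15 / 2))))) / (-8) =16870425 / 2668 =6323.25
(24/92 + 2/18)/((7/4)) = 44/207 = 0.21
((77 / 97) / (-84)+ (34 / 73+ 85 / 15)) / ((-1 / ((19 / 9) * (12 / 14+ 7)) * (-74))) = 60410405 / 44015496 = 1.37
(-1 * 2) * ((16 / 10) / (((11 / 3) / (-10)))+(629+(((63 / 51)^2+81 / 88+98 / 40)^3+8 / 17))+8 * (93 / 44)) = -1561441759827861883 / 1028067338848000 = -1518.81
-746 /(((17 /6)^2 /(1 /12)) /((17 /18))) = -373 /51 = -7.31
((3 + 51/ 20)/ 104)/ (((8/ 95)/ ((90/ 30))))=6327/ 3328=1.90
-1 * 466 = -466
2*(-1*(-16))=32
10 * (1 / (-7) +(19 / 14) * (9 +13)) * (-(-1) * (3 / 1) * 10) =8914.29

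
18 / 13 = 1.38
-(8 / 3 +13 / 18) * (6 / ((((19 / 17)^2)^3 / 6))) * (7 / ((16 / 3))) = -30920225889 / 376367048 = -82.15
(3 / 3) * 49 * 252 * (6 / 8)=9261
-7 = -7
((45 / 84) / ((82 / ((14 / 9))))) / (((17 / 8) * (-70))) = -1 / 14637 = -0.00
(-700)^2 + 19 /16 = 490001.19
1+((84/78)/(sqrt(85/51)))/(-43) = 1 - 14*sqrt(15)/2795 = 0.98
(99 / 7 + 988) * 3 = 21045 / 7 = 3006.43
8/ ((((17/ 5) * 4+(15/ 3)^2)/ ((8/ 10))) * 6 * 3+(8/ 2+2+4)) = 16/ 1757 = 0.01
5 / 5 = 1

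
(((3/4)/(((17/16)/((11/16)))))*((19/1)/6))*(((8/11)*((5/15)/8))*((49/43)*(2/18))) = 931/157896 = 0.01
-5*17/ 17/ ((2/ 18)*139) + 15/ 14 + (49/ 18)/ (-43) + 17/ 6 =2649197/ 753102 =3.52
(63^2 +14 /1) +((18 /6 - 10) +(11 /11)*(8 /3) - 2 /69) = 274526 /69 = 3978.64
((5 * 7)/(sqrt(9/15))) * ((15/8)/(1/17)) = 1440.27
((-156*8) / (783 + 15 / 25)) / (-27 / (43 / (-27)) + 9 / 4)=-178880 / 2156859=-0.08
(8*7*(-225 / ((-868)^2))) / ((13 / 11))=-2475 / 174902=-0.01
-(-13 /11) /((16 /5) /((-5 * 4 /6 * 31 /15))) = -2015 /792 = -2.54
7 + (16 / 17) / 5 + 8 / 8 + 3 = 951 / 85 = 11.19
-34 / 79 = -0.43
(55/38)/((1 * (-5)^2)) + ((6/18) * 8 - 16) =-7567/570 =-13.28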